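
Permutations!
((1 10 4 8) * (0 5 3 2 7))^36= (10)(0 5 3 2 7)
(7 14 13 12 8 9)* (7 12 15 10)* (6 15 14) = (6 15 10 7)(8 9 12)(13 14) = [0, 1, 2, 3, 4, 5, 15, 6, 9, 12, 7, 11, 8, 14, 13, 10]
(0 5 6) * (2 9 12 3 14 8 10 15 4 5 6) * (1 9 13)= [6, 9, 13, 14, 5, 2, 0, 7, 10, 12, 15, 11, 3, 1, 8, 4]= (0 6)(1 9 12 3 14 8 10 15 4 5 2 13)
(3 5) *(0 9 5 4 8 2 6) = (0 9 5 3 4 8 2 6) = [9, 1, 6, 4, 8, 3, 0, 7, 2, 5]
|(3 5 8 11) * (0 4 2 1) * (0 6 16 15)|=|(0 4 2 1 6 16 15)(3 5 8 11)|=28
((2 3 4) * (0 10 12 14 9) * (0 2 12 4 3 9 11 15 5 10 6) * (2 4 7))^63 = (0 6)(2 12 15 7 4 11 10 9 14 5)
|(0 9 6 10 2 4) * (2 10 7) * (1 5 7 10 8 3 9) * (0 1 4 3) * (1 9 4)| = 11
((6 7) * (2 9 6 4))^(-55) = ((2 9 6 7 4))^(-55) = (9)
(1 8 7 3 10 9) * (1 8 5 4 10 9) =(1 5 4 10)(3 9 8 7) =[0, 5, 2, 9, 10, 4, 6, 3, 7, 8, 1]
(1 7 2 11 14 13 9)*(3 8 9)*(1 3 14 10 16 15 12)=[0, 7, 11, 8, 4, 5, 6, 2, 9, 3, 16, 10, 1, 14, 13, 12, 15]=(1 7 2 11 10 16 15 12)(3 8 9)(13 14)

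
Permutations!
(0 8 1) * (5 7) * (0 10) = (0 8 1 10)(5 7) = [8, 10, 2, 3, 4, 7, 6, 5, 1, 9, 0]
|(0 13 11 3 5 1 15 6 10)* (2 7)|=18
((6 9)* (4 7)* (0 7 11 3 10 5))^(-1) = (0 5 10 3 11 4 7)(6 9)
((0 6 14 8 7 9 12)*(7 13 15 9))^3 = (0 8 9 6 13 12 14 15)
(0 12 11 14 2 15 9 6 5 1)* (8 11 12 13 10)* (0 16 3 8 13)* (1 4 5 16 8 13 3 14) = (1 8 11)(2 15 9 6 16 14)(3 13 10)(4 5) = [0, 8, 15, 13, 5, 4, 16, 7, 11, 6, 3, 1, 12, 10, 2, 9, 14]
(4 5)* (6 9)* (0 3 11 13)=[3, 1, 2, 11, 5, 4, 9, 7, 8, 6, 10, 13, 12, 0]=(0 3 11 13)(4 5)(6 9)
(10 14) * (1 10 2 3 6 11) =(1 10 14 2 3 6 11) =[0, 10, 3, 6, 4, 5, 11, 7, 8, 9, 14, 1, 12, 13, 2]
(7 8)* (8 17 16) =[0, 1, 2, 3, 4, 5, 6, 17, 7, 9, 10, 11, 12, 13, 14, 15, 8, 16] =(7 17 16 8)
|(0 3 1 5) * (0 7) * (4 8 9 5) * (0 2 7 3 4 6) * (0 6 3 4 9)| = 10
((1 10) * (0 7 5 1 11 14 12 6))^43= (0 12 11 1 7 6 14 10 5)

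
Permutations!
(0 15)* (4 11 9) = [15, 1, 2, 3, 11, 5, 6, 7, 8, 4, 10, 9, 12, 13, 14, 0] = (0 15)(4 11 9)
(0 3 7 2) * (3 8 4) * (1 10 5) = (0 8 4 3 7 2)(1 10 5) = [8, 10, 0, 7, 3, 1, 6, 2, 4, 9, 5]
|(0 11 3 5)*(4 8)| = 4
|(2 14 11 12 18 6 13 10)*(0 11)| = 9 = |(0 11 12 18 6 13 10 2 14)|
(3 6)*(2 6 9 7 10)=(2 6 3 9 7 10)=[0, 1, 6, 9, 4, 5, 3, 10, 8, 7, 2]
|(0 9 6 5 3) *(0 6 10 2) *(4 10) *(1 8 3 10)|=|(0 9 4 1 8 3 6 5 10 2)|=10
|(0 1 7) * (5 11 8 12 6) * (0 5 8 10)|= 6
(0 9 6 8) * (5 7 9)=(0 5 7 9 6 8)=[5, 1, 2, 3, 4, 7, 8, 9, 0, 6]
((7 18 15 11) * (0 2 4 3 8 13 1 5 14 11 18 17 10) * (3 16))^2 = (18)(0 4 3 13 5 11 17)(1 14 7 10 2 16 8)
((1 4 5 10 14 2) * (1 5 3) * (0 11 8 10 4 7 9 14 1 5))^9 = (14)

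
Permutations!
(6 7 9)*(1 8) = (1 8)(6 7 9) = [0, 8, 2, 3, 4, 5, 7, 9, 1, 6]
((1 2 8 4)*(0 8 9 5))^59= (0 1 5 4 9 8 2)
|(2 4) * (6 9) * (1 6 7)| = |(1 6 9 7)(2 4)| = 4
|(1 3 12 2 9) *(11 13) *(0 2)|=|(0 2 9 1 3 12)(11 13)|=6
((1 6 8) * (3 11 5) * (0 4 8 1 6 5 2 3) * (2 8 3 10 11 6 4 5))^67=(0 5)(1 11 3 2 8 6 10 4)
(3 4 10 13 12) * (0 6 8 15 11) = (0 6 8 15 11)(3 4 10 13 12) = [6, 1, 2, 4, 10, 5, 8, 7, 15, 9, 13, 0, 3, 12, 14, 11]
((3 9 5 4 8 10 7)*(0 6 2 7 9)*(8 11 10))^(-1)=(0 3 7 2 6)(4 5 9 10 11)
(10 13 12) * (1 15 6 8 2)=[0, 15, 1, 3, 4, 5, 8, 7, 2, 9, 13, 11, 10, 12, 14, 6]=(1 15 6 8 2)(10 13 12)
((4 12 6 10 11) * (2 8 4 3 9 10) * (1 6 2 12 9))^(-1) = ((1 6 12 2 8 4 9 10 11 3))^(-1) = (1 3 11 10 9 4 8 2 12 6)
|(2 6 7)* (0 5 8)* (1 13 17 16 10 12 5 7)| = 12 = |(0 7 2 6 1 13 17 16 10 12 5 8)|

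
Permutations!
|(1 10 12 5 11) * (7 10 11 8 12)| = 6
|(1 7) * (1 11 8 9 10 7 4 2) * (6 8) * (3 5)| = 6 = |(1 4 2)(3 5)(6 8 9 10 7 11)|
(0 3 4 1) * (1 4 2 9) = (0 3 2 9 1) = [3, 0, 9, 2, 4, 5, 6, 7, 8, 1]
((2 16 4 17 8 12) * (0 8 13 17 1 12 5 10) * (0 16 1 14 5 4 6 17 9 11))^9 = ((0 8 4 14 5 10 16 6 17 13 9 11)(1 12 2))^9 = (0 13 16 14)(4 11 17 10)(5 8 9 6)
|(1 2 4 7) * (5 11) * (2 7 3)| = 6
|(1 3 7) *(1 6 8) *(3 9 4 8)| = |(1 9 4 8)(3 7 6)| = 12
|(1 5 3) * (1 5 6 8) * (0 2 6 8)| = |(0 2 6)(1 8)(3 5)| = 6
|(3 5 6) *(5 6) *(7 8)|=|(3 6)(7 8)|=2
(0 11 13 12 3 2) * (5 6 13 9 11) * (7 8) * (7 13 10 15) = [5, 1, 0, 2, 4, 6, 10, 8, 13, 11, 15, 9, 3, 12, 14, 7] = (0 5 6 10 15 7 8 13 12 3 2)(9 11)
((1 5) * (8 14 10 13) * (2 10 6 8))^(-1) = (1 5)(2 13 10)(6 14 8)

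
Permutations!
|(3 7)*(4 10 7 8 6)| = 6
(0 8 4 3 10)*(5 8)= (0 5 8 4 3 10)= [5, 1, 2, 10, 3, 8, 6, 7, 4, 9, 0]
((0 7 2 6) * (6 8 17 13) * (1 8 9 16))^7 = (0 17 16 7 13 1 2 6 8 9)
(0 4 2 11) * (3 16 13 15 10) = (0 4 2 11)(3 16 13 15 10) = [4, 1, 11, 16, 2, 5, 6, 7, 8, 9, 3, 0, 12, 15, 14, 10, 13]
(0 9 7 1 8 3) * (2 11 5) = [9, 8, 11, 0, 4, 2, 6, 1, 3, 7, 10, 5] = (0 9 7 1 8 3)(2 11 5)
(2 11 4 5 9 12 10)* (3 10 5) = (2 11 4 3 10)(5 9 12) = [0, 1, 11, 10, 3, 9, 6, 7, 8, 12, 2, 4, 5]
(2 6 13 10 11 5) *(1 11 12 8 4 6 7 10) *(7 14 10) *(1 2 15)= [0, 11, 14, 3, 6, 15, 13, 7, 4, 9, 12, 5, 8, 2, 10, 1]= (1 11 5 15)(2 14 10 12 8 4 6 13)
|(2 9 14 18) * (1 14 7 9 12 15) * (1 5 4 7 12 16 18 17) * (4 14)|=9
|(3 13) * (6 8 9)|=6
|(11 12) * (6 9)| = |(6 9)(11 12)| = 2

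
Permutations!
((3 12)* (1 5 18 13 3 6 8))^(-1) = (1 8 6 12 3 13 18 5)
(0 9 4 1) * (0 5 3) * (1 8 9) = (0 1 5 3)(4 8 9) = [1, 5, 2, 0, 8, 3, 6, 7, 9, 4]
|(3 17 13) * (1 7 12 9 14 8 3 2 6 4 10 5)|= |(1 7 12 9 14 8 3 17 13 2 6 4 10 5)|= 14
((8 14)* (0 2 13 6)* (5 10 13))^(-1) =((0 2 5 10 13 6)(8 14))^(-1) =(0 6 13 10 5 2)(8 14)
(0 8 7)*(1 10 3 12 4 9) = (0 8 7)(1 10 3 12 4 9) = [8, 10, 2, 12, 9, 5, 6, 0, 7, 1, 3, 11, 4]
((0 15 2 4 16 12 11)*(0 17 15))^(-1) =((2 4 16 12 11 17 15))^(-1) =(2 15 17 11 12 16 4)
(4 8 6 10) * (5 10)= [0, 1, 2, 3, 8, 10, 5, 7, 6, 9, 4]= (4 8 6 5 10)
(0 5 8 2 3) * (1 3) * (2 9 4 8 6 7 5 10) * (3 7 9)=[10, 7, 1, 0, 8, 6, 9, 5, 3, 4, 2]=(0 10 2 1 7 5 6 9 4 8 3)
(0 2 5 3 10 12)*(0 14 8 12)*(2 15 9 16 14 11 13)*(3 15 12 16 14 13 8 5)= (0 12 11 8 16 13 2 3 10)(5 15 9 14)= [12, 1, 3, 10, 4, 15, 6, 7, 16, 14, 0, 8, 11, 2, 5, 9, 13]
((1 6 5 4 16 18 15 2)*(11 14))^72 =((1 6 5 4 16 18 15 2)(11 14))^72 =(18)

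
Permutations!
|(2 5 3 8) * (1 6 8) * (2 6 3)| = 2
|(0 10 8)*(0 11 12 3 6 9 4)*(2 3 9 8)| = |(0 10 2 3 6 8 11 12 9 4)| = 10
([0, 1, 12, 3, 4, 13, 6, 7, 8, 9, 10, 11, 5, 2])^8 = [0, 1, 2, 3, 4, 5, 6, 7, 8, 9, 10, 11, 12, 13]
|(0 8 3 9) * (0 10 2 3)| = 4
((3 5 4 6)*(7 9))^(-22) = ((3 5 4 6)(7 9))^(-22) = (9)(3 4)(5 6)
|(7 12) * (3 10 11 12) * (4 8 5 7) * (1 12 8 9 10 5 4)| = 30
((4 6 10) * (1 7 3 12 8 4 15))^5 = (1 4 7 6 3 10 12 15 8)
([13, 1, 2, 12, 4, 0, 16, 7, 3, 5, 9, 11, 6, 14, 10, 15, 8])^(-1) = [5, 1, 2, 8, 4, 9, 12, 7, 16, 10, 14, 11, 3, 0, 13, 15, 6]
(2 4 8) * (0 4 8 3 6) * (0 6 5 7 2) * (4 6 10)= (0 6 10 4 3 5 7 2 8)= [6, 1, 8, 5, 3, 7, 10, 2, 0, 9, 4]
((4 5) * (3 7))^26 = (7)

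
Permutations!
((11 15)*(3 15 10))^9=(3 15 11 10)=((3 15 11 10))^9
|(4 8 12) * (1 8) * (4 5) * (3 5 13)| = 7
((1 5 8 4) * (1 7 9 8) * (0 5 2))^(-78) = ((0 5 1 2)(4 7 9 8))^(-78) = (0 1)(2 5)(4 9)(7 8)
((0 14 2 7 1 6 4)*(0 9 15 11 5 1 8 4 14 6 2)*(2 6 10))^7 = (0 15 10 11 2 5 7 1 8 6 4 14 9)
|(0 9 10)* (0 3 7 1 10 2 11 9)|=|(1 10 3 7)(2 11 9)|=12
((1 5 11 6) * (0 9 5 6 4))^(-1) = (0 4 11 5 9)(1 6) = ((0 9 5 11 4)(1 6))^(-1)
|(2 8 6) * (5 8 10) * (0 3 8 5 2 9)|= |(0 3 8 6 9)(2 10)|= 10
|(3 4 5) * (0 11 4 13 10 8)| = 8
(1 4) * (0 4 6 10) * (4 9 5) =(0 9 5 4 1 6 10) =[9, 6, 2, 3, 1, 4, 10, 7, 8, 5, 0]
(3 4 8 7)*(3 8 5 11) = (3 4 5 11)(7 8) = [0, 1, 2, 4, 5, 11, 6, 8, 7, 9, 10, 3]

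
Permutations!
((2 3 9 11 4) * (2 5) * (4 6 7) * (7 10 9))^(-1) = ((2 3 7 4 5)(6 10 9 11))^(-1) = (2 5 4 7 3)(6 11 9 10)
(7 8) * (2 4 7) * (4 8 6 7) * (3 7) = [0, 1, 8, 7, 4, 5, 3, 6, 2] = (2 8)(3 7 6)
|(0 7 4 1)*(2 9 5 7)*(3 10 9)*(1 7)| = |(0 2 3 10 9 5 1)(4 7)| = 14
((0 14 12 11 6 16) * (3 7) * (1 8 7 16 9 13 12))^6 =(0 16 3 7 8 1 14)(6 9 13 12 11) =((0 14 1 8 7 3 16)(6 9 13 12 11))^6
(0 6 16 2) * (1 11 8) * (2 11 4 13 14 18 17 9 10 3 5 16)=(0 6 2)(1 4 13 14 18 17 9 10 3 5 16 11 8)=[6, 4, 0, 5, 13, 16, 2, 7, 1, 10, 3, 8, 12, 14, 18, 15, 11, 9, 17]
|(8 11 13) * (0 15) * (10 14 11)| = |(0 15)(8 10 14 11 13)| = 10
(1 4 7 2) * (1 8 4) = (2 8 4 7) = [0, 1, 8, 3, 7, 5, 6, 2, 4]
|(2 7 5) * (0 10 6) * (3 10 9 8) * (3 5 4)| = |(0 9 8 5 2 7 4 3 10 6)| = 10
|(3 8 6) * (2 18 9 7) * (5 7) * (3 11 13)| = 5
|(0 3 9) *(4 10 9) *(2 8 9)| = |(0 3 4 10 2 8 9)| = 7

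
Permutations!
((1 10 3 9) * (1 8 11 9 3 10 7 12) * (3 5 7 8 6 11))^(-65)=(1 8 3 5 7 12)(6 11 9)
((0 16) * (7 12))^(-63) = ((0 16)(7 12))^(-63) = (0 16)(7 12)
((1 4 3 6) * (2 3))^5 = (6)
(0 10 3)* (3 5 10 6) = (0 6 3)(5 10) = [6, 1, 2, 0, 4, 10, 3, 7, 8, 9, 5]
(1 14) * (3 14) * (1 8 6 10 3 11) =(1 11)(3 14 8 6 10) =[0, 11, 2, 14, 4, 5, 10, 7, 6, 9, 3, 1, 12, 13, 8]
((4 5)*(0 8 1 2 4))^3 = (0 2)(1 5)(4 8)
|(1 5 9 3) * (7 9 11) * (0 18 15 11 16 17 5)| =|(0 18 15 11 7 9 3 1)(5 16 17)| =24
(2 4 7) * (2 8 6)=(2 4 7 8 6)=[0, 1, 4, 3, 7, 5, 2, 8, 6]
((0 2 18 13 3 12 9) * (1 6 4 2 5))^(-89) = (0 9 12 3 13 18 2 4 6 1 5)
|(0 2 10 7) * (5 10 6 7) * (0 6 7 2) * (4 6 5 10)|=5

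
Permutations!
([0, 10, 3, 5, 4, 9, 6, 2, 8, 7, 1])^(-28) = (10)(2 5 7 3 9)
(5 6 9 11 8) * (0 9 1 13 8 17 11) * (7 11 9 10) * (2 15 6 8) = (0 10 7 11 17 9)(1 13 2 15 6)(5 8) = [10, 13, 15, 3, 4, 8, 1, 11, 5, 0, 7, 17, 12, 2, 14, 6, 16, 9]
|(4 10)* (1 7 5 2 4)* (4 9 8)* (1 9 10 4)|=7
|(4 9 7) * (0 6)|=|(0 6)(4 9 7)|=6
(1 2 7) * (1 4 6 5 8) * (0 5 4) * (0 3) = (0 5 8 1 2 7 3)(4 6) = [5, 2, 7, 0, 6, 8, 4, 3, 1]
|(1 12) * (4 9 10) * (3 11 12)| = 12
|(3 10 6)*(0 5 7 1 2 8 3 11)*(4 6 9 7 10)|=12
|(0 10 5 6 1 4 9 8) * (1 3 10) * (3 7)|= |(0 1 4 9 8)(3 10 5 6 7)|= 5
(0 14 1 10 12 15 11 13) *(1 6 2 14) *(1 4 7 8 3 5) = (0 4 7 8 3 5 1 10 12 15 11 13)(2 14 6) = [4, 10, 14, 5, 7, 1, 2, 8, 3, 9, 12, 13, 15, 0, 6, 11]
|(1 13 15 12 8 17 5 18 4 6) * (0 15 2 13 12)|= |(0 15)(1 12 8 17 5 18 4 6)(2 13)|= 8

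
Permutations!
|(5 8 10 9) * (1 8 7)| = |(1 8 10 9 5 7)| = 6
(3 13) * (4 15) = (3 13)(4 15) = [0, 1, 2, 13, 15, 5, 6, 7, 8, 9, 10, 11, 12, 3, 14, 4]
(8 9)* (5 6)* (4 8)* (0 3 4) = (0 3 4 8 9)(5 6) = [3, 1, 2, 4, 8, 6, 5, 7, 9, 0]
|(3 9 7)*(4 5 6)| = 3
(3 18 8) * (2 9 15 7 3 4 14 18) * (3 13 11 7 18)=(2 9 15 18 8 4 14 3)(7 13 11)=[0, 1, 9, 2, 14, 5, 6, 13, 4, 15, 10, 7, 12, 11, 3, 18, 16, 17, 8]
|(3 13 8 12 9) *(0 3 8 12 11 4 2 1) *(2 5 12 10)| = |(0 3 13 10 2 1)(4 5 12 9 8 11)| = 6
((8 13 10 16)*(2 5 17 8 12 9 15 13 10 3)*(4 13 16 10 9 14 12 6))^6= (2 16 5 6 17 4 8 13 9 3 15)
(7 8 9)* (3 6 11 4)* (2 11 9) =(2 11 4 3 6 9 7 8) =[0, 1, 11, 6, 3, 5, 9, 8, 2, 7, 10, 4]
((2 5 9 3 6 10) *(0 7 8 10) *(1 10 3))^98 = (0 3 7 6 8)(1 5 10 9 2) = ((0 7 8 3 6)(1 10 2 5 9))^98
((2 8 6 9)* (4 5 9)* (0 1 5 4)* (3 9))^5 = (0 2 5 6 9 1 8 3)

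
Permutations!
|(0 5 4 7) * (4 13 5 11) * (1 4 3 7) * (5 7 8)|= |(0 11 3 8 5 13 7)(1 4)|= 14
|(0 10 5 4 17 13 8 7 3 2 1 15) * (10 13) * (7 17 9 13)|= 42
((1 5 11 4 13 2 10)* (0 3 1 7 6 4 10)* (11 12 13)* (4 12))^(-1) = ((0 3 1 5 4 11 10 7 6 12 13 2))^(-1) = (0 2 13 12 6 7 10 11 4 5 1 3)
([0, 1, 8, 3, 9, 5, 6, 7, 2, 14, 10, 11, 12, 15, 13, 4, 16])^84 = (16)(4 15 13 14 9)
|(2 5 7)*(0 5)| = |(0 5 7 2)| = 4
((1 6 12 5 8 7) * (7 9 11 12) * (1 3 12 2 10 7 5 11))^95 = ((1 6 5 8 9)(2 10 7 3 12 11))^95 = (2 11 12 3 7 10)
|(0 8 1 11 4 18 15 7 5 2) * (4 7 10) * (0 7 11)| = 12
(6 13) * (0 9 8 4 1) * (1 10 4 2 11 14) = (0 9 8 2 11 14 1)(4 10)(6 13) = [9, 0, 11, 3, 10, 5, 13, 7, 2, 8, 4, 14, 12, 6, 1]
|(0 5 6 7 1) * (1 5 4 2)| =12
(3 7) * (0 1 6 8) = (0 1 6 8)(3 7) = [1, 6, 2, 7, 4, 5, 8, 3, 0]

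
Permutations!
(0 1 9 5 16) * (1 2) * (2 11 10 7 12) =[11, 9, 1, 3, 4, 16, 6, 12, 8, 5, 7, 10, 2, 13, 14, 15, 0] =(0 11 10 7 12 2 1 9 5 16)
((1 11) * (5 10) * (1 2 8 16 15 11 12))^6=(2 8 16 15 11)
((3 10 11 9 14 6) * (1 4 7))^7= (1 4 7)(3 10 11 9 14 6)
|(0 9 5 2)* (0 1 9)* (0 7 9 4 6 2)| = |(0 7 9 5)(1 4 6 2)| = 4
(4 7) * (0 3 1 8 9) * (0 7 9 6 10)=(0 3 1 8 6 10)(4 9 7)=[3, 8, 2, 1, 9, 5, 10, 4, 6, 7, 0]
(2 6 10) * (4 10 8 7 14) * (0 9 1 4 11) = (0 9 1 4 10 2 6 8 7 14 11) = [9, 4, 6, 3, 10, 5, 8, 14, 7, 1, 2, 0, 12, 13, 11]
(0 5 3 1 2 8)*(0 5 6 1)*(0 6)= (1 2 8 5 3 6)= [0, 2, 8, 6, 4, 3, 1, 7, 5]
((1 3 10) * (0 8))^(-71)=(0 8)(1 3 10)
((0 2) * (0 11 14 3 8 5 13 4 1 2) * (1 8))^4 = (1 3 14 11 2)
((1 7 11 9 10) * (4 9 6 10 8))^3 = (1 6 7 10 11)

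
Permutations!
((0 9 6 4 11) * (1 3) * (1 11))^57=((0 9 6 4 1 3 11))^57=(0 9 6 4 1 3 11)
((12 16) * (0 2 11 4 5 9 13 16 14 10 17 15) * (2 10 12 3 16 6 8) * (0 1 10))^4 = (17)(2 9)(4 6)(5 8)(11 13)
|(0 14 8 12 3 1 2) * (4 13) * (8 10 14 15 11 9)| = |(0 15 11 9 8 12 3 1 2)(4 13)(10 14)| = 18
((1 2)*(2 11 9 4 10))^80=((1 11 9 4 10 2))^80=(1 9 10)(2 11 4)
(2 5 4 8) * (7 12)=(2 5 4 8)(7 12)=[0, 1, 5, 3, 8, 4, 6, 12, 2, 9, 10, 11, 7]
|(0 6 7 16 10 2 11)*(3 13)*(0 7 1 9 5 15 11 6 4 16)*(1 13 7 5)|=18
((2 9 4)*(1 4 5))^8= (1 9 4 5 2)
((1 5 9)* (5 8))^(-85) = (1 9 5 8)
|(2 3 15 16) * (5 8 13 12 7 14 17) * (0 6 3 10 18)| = |(0 6 3 15 16 2 10 18)(5 8 13 12 7 14 17)| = 56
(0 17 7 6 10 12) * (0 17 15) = (0 15)(6 10 12 17 7) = [15, 1, 2, 3, 4, 5, 10, 6, 8, 9, 12, 11, 17, 13, 14, 0, 16, 7]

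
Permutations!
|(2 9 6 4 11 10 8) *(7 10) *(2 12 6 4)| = |(2 9 4 11 7 10 8 12 6)| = 9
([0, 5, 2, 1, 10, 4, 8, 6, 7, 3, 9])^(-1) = (1 3 9 10 4 5)(6 7 8)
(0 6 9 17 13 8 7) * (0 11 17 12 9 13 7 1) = (0 6 13 8 1)(7 11 17)(9 12) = [6, 0, 2, 3, 4, 5, 13, 11, 1, 12, 10, 17, 9, 8, 14, 15, 16, 7]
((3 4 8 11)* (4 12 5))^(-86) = ((3 12 5 4 8 11))^(-86) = (3 8 5)(4 12 11)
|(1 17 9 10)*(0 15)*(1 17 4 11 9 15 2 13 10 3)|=|(0 2 13 10 17 15)(1 4 11 9 3)|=30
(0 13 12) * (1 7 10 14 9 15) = (0 13 12)(1 7 10 14 9 15) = [13, 7, 2, 3, 4, 5, 6, 10, 8, 15, 14, 11, 0, 12, 9, 1]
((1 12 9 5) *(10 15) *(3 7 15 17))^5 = (17)(1 12 9 5) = ((1 12 9 5)(3 7 15 10 17))^5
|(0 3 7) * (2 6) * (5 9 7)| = 10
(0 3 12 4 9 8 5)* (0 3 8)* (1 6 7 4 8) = (0 1 6 7 4 9)(3 12 8 5) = [1, 6, 2, 12, 9, 3, 7, 4, 5, 0, 10, 11, 8]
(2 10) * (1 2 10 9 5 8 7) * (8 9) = [0, 2, 8, 3, 4, 9, 6, 1, 7, 5, 10] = (10)(1 2 8 7)(5 9)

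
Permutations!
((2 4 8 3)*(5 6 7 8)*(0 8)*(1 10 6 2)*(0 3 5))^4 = ((0 8 5 2 4)(1 10 6 7 3))^4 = (0 4 2 5 8)(1 3 7 6 10)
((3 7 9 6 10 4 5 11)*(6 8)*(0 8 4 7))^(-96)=((0 8 6 10 7 9 4 5 11 3))^(-96)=(0 7 11 6 4)(3 10 5 8 9)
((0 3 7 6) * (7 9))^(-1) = (0 6 7 9 3)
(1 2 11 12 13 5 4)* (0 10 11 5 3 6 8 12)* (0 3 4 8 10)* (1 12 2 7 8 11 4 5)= (1 7 8 2)(3 6 10 4 12 13 5 11)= [0, 7, 1, 6, 12, 11, 10, 8, 2, 9, 4, 3, 13, 5]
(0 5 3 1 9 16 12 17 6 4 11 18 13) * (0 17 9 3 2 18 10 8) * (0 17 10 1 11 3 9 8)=(0 5 2 18 13 10)(1 9 16 12 8 17 6 4 3 11)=[5, 9, 18, 11, 3, 2, 4, 7, 17, 16, 0, 1, 8, 10, 14, 15, 12, 6, 13]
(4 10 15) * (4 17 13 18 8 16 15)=(4 10)(8 16 15 17 13 18)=[0, 1, 2, 3, 10, 5, 6, 7, 16, 9, 4, 11, 12, 18, 14, 17, 15, 13, 8]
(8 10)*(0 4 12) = (0 4 12)(8 10) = [4, 1, 2, 3, 12, 5, 6, 7, 10, 9, 8, 11, 0]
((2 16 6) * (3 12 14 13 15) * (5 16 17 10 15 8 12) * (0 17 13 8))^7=((0 17 10 15 3 5 16 6 2 13)(8 12 14))^7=(0 6 3 17 2 5 10 13 16 15)(8 12 14)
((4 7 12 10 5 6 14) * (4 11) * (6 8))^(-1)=(4 11 14 6 8 5 10 12 7)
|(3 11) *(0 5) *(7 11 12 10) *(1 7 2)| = |(0 5)(1 7 11 3 12 10 2)| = 14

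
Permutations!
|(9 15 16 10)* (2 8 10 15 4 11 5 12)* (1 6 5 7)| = |(1 6 5 12 2 8 10 9 4 11 7)(15 16)| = 22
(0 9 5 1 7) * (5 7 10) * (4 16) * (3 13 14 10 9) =(0 3 13 14 10 5 1 9 7)(4 16) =[3, 9, 2, 13, 16, 1, 6, 0, 8, 7, 5, 11, 12, 14, 10, 15, 4]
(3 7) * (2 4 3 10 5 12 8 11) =[0, 1, 4, 7, 3, 12, 6, 10, 11, 9, 5, 2, 8] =(2 4 3 7 10 5 12 8 11)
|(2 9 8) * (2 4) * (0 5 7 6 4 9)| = |(0 5 7 6 4 2)(8 9)| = 6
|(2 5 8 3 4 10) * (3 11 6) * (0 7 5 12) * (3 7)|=30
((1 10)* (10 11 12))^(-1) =((1 11 12 10))^(-1) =(1 10 12 11)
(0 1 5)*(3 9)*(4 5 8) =[1, 8, 2, 9, 5, 0, 6, 7, 4, 3] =(0 1 8 4 5)(3 9)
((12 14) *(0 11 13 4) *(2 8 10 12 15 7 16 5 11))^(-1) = ((0 2 8 10 12 14 15 7 16 5 11 13 4))^(-1) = (0 4 13 11 5 16 7 15 14 12 10 8 2)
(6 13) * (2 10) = (2 10)(6 13) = [0, 1, 10, 3, 4, 5, 13, 7, 8, 9, 2, 11, 12, 6]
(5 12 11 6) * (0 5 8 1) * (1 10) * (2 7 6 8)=(0 5 12 11 8 10 1)(2 7 6)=[5, 0, 7, 3, 4, 12, 2, 6, 10, 9, 1, 8, 11]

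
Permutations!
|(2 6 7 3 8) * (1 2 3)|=4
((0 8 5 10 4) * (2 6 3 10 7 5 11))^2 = (0 11 6 10)(2 3 4 8)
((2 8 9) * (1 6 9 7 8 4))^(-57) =(1 2 6 4 9)(7 8)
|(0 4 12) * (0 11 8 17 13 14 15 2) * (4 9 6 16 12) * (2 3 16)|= |(0 9 6 2)(3 16 12 11 8 17 13 14 15)|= 36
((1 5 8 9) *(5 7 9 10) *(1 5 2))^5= ((1 7 9 5 8 10 2))^5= (1 10 5 7 2 8 9)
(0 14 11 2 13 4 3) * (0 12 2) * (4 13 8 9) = (0 14 11)(2 8 9 4 3 12) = [14, 1, 8, 12, 3, 5, 6, 7, 9, 4, 10, 0, 2, 13, 11]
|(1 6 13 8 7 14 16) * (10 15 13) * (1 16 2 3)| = 10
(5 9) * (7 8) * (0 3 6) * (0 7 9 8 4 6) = (0 3)(4 6 7)(5 8 9) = [3, 1, 2, 0, 6, 8, 7, 4, 9, 5]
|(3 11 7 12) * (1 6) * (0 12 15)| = 6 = |(0 12 3 11 7 15)(1 6)|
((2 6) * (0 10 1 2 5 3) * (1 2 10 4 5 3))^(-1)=(0 3 6 2 10 1 5 4)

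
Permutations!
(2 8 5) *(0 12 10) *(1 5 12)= [1, 5, 8, 3, 4, 2, 6, 7, 12, 9, 0, 11, 10]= (0 1 5 2 8 12 10)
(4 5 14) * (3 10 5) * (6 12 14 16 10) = [0, 1, 2, 6, 3, 16, 12, 7, 8, 9, 5, 11, 14, 13, 4, 15, 10] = (3 6 12 14 4)(5 16 10)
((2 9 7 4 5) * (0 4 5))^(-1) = (0 4)(2 5 7 9)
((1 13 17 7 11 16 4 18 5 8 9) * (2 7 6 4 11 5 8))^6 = (1 8 4 17)(6 13 9 18)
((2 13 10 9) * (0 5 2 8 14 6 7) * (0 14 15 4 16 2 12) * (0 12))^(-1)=(0 5)(2 16 4 15 8 9 10 13)(6 14 7)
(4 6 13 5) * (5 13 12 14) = [0, 1, 2, 3, 6, 4, 12, 7, 8, 9, 10, 11, 14, 13, 5] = (4 6 12 14 5)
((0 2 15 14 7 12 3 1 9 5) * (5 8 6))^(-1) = (0 5 6 8 9 1 3 12 7 14 15 2)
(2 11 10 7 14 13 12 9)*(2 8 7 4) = [0, 1, 11, 3, 2, 5, 6, 14, 7, 8, 4, 10, 9, 12, 13] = (2 11 10 4)(7 14 13 12 9 8)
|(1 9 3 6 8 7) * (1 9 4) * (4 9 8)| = 10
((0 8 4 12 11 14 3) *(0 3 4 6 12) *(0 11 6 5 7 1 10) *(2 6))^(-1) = ((0 8 5 7 1 10)(2 6 12)(4 11 14))^(-1) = (0 10 1 7 5 8)(2 12 6)(4 14 11)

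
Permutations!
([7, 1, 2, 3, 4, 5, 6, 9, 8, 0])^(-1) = [9, 1, 2, 3, 4, 5, 6, 0, 8, 7]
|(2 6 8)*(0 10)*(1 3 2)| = 10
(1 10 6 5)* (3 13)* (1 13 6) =(1 10)(3 6 5 13) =[0, 10, 2, 6, 4, 13, 5, 7, 8, 9, 1, 11, 12, 3]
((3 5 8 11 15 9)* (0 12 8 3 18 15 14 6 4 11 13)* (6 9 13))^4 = (0 4 18 12 11 15 8 14 13 6 9) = ((0 12 8 6 4 11 14 9 18 15 13)(3 5))^4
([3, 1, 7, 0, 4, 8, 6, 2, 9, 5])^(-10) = (5 9 8)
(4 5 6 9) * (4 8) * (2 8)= (2 8 4 5 6 9)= [0, 1, 8, 3, 5, 6, 9, 7, 4, 2]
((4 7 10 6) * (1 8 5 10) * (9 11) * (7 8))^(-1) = (1 7)(4 6 10 5 8)(9 11) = ((1 7)(4 8 5 10 6)(9 11))^(-1)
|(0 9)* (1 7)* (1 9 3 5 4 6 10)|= |(0 3 5 4 6 10 1 7 9)|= 9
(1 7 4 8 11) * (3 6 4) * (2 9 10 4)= (1 7 3 6 2 9 10 4 8 11)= [0, 7, 9, 6, 8, 5, 2, 3, 11, 10, 4, 1]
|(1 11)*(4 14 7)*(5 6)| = 6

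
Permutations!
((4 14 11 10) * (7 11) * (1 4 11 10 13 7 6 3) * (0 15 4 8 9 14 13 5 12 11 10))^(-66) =((0 15 4 13 7)(1 8 9 14 6 3)(5 12 11))^(-66) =(0 7 13 4 15)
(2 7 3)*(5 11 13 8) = (2 7 3)(5 11 13 8) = [0, 1, 7, 2, 4, 11, 6, 3, 5, 9, 10, 13, 12, 8]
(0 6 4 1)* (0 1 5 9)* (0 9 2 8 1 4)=(9)(0 6)(1 4 5 2 8)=[6, 4, 8, 3, 5, 2, 0, 7, 1, 9]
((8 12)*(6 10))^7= (6 10)(8 12)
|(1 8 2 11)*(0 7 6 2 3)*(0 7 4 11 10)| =|(0 4 11 1 8 3 7 6 2 10)| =10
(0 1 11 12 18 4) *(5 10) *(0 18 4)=(0 1 11 12 4 18)(5 10)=[1, 11, 2, 3, 18, 10, 6, 7, 8, 9, 5, 12, 4, 13, 14, 15, 16, 17, 0]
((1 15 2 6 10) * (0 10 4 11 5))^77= (0 6 10 4 1 11 15 5 2)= ((0 10 1 15 2 6 4 11 5))^77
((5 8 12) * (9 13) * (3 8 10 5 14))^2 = ((3 8 12 14)(5 10)(9 13))^2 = (3 12)(8 14)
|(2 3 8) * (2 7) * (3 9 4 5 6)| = |(2 9 4 5 6 3 8 7)| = 8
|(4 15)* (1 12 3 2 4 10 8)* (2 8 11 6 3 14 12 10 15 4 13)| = |(15)(1 10 11 6 3 8)(2 13)(12 14)| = 6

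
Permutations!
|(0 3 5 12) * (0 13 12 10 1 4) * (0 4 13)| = |(0 3 5 10 1 13 12)| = 7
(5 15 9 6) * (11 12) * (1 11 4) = (1 11 12 4)(5 15 9 6) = [0, 11, 2, 3, 1, 15, 5, 7, 8, 6, 10, 12, 4, 13, 14, 9]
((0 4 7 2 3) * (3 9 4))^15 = (0 3)(2 7 4 9)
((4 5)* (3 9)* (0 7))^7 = ((0 7)(3 9)(4 5))^7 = (0 7)(3 9)(4 5)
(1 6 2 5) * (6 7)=(1 7 6 2 5)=[0, 7, 5, 3, 4, 1, 2, 6]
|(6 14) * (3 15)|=2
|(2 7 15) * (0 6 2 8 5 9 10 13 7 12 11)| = 35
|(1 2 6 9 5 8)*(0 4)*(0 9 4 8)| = |(0 8 1 2 6 4 9 5)| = 8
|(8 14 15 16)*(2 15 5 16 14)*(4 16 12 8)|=6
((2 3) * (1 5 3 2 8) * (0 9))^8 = ((0 9)(1 5 3 8))^8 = (9)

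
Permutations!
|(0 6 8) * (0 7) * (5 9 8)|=6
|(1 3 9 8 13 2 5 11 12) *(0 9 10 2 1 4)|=12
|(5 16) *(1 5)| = 3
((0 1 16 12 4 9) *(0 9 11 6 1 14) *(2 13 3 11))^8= (1 6 11 3 13 2 4 12 16)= ((0 14)(1 16 12 4 2 13 3 11 6))^8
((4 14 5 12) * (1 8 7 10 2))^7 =(1 7 2 8 10)(4 12 5 14)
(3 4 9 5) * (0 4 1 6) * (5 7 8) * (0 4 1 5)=(0 1 6 4 9 7 8)(3 5)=[1, 6, 2, 5, 9, 3, 4, 8, 0, 7]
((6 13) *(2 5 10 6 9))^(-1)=(2 9 13 6 10 5)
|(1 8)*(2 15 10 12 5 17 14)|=|(1 8)(2 15 10 12 5 17 14)|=14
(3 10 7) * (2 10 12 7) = (2 10)(3 12 7) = [0, 1, 10, 12, 4, 5, 6, 3, 8, 9, 2, 11, 7]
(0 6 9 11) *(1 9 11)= (0 6 11)(1 9)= [6, 9, 2, 3, 4, 5, 11, 7, 8, 1, 10, 0]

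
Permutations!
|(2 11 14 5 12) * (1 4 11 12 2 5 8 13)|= |(1 4 11 14 8 13)(2 12 5)|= 6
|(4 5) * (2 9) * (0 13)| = 2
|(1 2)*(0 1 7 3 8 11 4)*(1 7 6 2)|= |(0 7 3 8 11 4)(2 6)|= 6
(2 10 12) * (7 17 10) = (2 7 17 10 12) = [0, 1, 7, 3, 4, 5, 6, 17, 8, 9, 12, 11, 2, 13, 14, 15, 16, 10]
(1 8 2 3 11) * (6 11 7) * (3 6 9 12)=[0, 8, 6, 7, 4, 5, 11, 9, 2, 12, 10, 1, 3]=(1 8 2 6 11)(3 7 9 12)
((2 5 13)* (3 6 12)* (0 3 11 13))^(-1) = (0 5 2 13 11 12 6 3)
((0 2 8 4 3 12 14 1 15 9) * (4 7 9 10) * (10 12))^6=((0 2 8 7 9)(1 15 12 14)(3 10 4))^6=(0 2 8 7 9)(1 12)(14 15)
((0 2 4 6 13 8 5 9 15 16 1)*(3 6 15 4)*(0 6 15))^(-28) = (0 8 16)(1 2 5)(3 9 6)(4 13 15)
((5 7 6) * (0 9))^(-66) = ((0 9)(5 7 6))^(-66) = (9)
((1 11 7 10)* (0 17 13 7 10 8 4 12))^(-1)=((0 17 13 7 8 4 12)(1 11 10))^(-1)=(0 12 4 8 7 13 17)(1 10 11)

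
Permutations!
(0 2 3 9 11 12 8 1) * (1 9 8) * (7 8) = (0 2 3 7 8 9 11 12 1) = [2, 0, 3, 7, 4, 5, 6, 8, 9, 11, 10, 12, 1]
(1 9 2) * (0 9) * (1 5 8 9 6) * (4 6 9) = [9, 0, 5, 3, 6, 8, 1, 7, 4, 2] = (0 9 2 5 8 4 6 1)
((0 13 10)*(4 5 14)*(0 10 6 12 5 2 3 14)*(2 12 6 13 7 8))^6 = ((0 7 8 2 3 14 4 12 5))^6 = (0 4 2)(3 7 12)(5 14 8)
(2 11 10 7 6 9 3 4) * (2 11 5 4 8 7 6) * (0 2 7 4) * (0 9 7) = (0 2 5 9 3 8 4 11 10 6 7) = [2, 1, 5, 8, 11, 9, 7, 0, 4, 3, 6, 10]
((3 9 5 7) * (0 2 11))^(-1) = ((0 2 11)(3 9 5 7))^(-1) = (0 11 2)(3 7 5 9)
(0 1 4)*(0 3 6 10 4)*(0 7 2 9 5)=(0 1 7 2 9 5)(3 6 10 4)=[1, 7, 9, 6, 3, 0, 10, 2, 8, 5, 4]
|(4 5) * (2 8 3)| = 6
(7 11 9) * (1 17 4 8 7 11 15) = (1 17 4 8 7 15)(9 11) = [0, 17, 2, 3, 8, 5, 6, 15, 7, 11, 10, 9, 12, 13, 14, 1, 16, 4]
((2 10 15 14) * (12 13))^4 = ((2 10 15 14)(12 13))^4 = (15)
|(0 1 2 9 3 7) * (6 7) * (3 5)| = |(0 1 2 9 5 3 6 7)| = 8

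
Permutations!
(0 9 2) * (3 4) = (0 9 2)(3 4) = [9, 1, 0, 4, 3, 5, 6, 7, 8, 2]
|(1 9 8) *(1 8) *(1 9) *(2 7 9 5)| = |(2 7 9 5)| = 4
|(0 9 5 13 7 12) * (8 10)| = |(0 9 5 13 7 12)(8 10)| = 6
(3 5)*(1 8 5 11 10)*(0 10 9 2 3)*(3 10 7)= (0 7 3 11 9 2 10 1 8 5)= [7, 8, 10, 11, 4, 0, 6, 3, 5, 2, 1, 9]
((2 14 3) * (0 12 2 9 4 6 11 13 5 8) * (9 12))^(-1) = ((0 9 4 6 11 13 5 8)(2 14 3 12))^(-1) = (0 8 5 13 11 6 4 9)(2 12 3 14)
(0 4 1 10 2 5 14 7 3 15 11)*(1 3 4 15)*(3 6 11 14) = [15, 10, 5, 1, 6, 3, 11, 4, 8, 9, 2, 0, 12, 13, 7, 14] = (0 15 14 7 4 6 11)(1 10 2 5 3)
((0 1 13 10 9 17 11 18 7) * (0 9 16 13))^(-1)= (0 1)(7 18 11 17 9)(10 13 16)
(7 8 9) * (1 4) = (1 4)(7 8 9) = [0, 4, 2, 3, 1, 5, 6, 8, 9, 7]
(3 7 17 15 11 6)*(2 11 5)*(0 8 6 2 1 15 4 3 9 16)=(0 8 6 9 16)(1 15 5)(2 11)(3 7 17 4)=[8, 15, 11, 7, 3, 1, 9, 17, 6, 16, 10, 2, 12, 13, 14, 5, 0, 4]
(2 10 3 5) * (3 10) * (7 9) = (10)(2 3 5)(7 9) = [0, 1, 3, 5, 4, 2, 6, 9, 8, 7, 10]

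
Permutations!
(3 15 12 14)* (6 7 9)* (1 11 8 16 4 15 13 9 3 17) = (1 11 8 16 4 15 12 14 17)(3 13 9 6 7) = [0, 11, 2, 13, 15, 5, 7, 3, 16, 6, 10, 8, 14, 9, 17, 12, 4, 1]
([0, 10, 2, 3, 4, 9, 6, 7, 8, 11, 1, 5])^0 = (11)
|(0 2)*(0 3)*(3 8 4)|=5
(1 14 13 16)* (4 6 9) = (1 14 13 16)(4 6 9) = [0, 14, 2, 3, 6, 5, 9, 7, 8, 4, 10, 11, 12, 16, 13, 15, 1]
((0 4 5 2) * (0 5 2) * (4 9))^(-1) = (0 5 2 4 9)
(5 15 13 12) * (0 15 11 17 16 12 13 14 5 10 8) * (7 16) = [15, 1, 2, 3, 4, 11, 6, 16, 0, 9, 8, 17, 10, 13, 5, 14, 12, 7] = (0 15 14 5 11 17 7 16 12 10 8)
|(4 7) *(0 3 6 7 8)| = 6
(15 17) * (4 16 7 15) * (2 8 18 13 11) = [0, 1, 8, 3, 16, 5, 6, 15, 18, 9, 10, 2, 12, 11, 14, 17, 7, 4, 13] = (2 8 18 13 11)(4 16 7 15 17)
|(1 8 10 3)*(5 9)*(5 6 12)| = 4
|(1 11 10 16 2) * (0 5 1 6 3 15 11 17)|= |(0 5 1 17)(2 6 3 15 11 10 16)|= 28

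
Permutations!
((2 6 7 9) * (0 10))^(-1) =(0 10)(2 9 7 6)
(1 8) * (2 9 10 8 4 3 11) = (1 4 3 11 2 9 10 8) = [0, 4, 9, 11, 3, 5, 6, 7, 1, 10, 8, 2]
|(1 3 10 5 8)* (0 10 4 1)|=|(0 10 5 8)(1 3 4)|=12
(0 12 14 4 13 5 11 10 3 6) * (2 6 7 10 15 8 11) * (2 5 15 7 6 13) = (0 12 14 4 2 13 15 8 11 7 10 3 6) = [12, 1, 13, 6, 2, 5, 0, 10, 11, 9, 3, 7, 14, 15, 4, 8]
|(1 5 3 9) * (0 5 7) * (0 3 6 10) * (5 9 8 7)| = |(0 9 1 5 6 10)(3 8 7)| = 6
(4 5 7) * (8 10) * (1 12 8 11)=[0, 12, 2, 3, 5, 7, 6, 4, 10, 9, 11, 1, 8]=(1 12 8 10 11)(4 5 7)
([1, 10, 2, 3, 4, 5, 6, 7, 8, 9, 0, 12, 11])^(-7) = [10, 0, 2, 3, 4, 5, 6, 7, 8, 9, 1, 12, 11]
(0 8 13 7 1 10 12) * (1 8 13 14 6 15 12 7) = (0 13 1 10 7 8 14 6 15 12) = [13, 10, 2, 3, 4, 5, 15, 8, 14, 9, 7, 11, 0, 1, 6, 12]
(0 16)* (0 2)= [16, 1, 0, 3, 4, 5, 6, 7, 8, 9, 10, 11, 12, 13, 14, 15, 2]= (0 16 2)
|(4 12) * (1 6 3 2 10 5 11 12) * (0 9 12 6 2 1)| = 28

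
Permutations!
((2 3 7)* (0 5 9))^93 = (9)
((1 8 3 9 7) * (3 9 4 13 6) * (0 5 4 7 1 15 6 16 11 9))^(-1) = ((0 5 4 13 16 11 9 1 8)(3 7 15 6))^(-1) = (0 8 1 9 11 16 13 4 5)(3 6 15 7)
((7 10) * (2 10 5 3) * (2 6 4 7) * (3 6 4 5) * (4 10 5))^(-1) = (2 10 3 7 4 6 5)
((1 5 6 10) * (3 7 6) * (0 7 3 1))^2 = (0 6)(7 10)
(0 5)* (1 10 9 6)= (0 5)(1 10 9 6)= [5, 10, 2, 3, 4, 0, 1, 7, 8, 6, 9]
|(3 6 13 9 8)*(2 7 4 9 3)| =15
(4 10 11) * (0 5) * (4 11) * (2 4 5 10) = (11)(0 10 5)(2 4) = [10, 1, 4, 3, 2, 0, 6, 7, 8, 9, 5, 11]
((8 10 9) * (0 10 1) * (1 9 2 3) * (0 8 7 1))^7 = (0 3 2 10)(1 7 9 8)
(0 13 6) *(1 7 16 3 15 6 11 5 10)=(0 13 11 5 10 1 7 16 3 15 6)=[13, 7, 2, 15, 4, 10, 0, 16, 8, 9, 1, 5, 12, 11, 14, 6, 3]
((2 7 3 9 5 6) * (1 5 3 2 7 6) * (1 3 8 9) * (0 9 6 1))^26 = ((0 9 8 6 7 2 1 5 3))^26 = (0 3 5 1 2 7 6 8 9)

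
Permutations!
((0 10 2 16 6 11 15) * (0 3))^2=(0 2 6 15)(3 10 16 11)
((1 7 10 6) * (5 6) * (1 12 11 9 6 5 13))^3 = ((1 7 10 13)(6 12 11 9))^3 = (1 13 10 7)(6 9 11 12)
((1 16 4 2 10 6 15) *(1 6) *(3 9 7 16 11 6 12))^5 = ((1 11 6 15 12 3 9 7 16 4 2 10))^5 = (1 3 2 15 16 11 9 10 12 4 6 7)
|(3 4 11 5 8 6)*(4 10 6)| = 12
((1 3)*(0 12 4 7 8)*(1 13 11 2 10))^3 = (0 7 12 8 4)(1 11)(2 3)(10 13)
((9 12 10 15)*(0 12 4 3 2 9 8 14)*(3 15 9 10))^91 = (0 12 3 2 10 9 4 15 8 14)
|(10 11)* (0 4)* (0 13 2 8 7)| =6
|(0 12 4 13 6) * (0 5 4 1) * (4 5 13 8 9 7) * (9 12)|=|(0 9 7 4 8 12 1)(6 13)|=14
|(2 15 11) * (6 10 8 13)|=12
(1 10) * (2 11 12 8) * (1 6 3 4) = (1 10 6 3 4)(2 11 12 8) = [0, 10, 11, 4, 1, 5, 3, 7, 2, 9, 6, 12, 8]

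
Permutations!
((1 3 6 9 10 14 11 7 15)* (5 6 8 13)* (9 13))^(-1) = (1 15 7 11 14 10 9 8 3)(5 13 6)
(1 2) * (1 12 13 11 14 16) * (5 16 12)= (1 2 5 16)(11 14 12 13)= [0, 2, 5, 3, 4, 16, 6, 7, 8, 9, 10, 14, 13, 11, 12, 15, 1]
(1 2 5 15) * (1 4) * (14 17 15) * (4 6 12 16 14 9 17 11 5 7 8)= [0, 2, 7, 3, 1, 9, 12, 8, 4, 17, 10, 5, 16, 13, 11, 6, 14, 15]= (1 2 7 8 4)(5 9 17 15 6 12 16 14 11)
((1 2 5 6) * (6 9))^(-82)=(1 9 2 6 5)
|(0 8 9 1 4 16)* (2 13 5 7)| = 12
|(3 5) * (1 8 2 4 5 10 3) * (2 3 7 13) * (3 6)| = 10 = |(1 8 6 3 10 7 13 2 4 5)|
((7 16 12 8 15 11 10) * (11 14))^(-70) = ((7 16 12 8 15 14 11 10))^(-70) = (7 12 15 11)(8 14 10 16)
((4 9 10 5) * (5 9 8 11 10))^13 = (4 8 11 10 9 5)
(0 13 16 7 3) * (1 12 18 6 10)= (0 13 16 7 3)(1 12 18 6 10)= [13, 12, 2, 0, 4, 5, 10, 3, 8, 9, 1, 11, 18, 16, 14, 15, 7, 17, 6]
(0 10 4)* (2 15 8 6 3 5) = [10, 1, 15, 5, 0, 2, 3, 7, 6, 9, 4, 11, 12, 13, 14, 8] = (0 10 4)(2 15 8 6 3 5)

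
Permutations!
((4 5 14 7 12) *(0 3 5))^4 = ((0 3 5 14 7 12 4))^4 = (0 7 3 12 5 4 14)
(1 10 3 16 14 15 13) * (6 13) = [0, 10, 2, 16, 4, 5, 13, 7, 8, 9, 3, 11, 12, 1, 15, 6, 14] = (1 10 3 16 14 15 6 13)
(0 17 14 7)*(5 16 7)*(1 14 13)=[17, 14, 2, 3, 4, 16, 6, 0, 8, 9, 10, 11, 12, 1, 5, 15, 7, 13]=(0 17 13 1 14 5 16 7)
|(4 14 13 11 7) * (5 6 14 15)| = |(4 15 5 6 14 13 11 7)| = 8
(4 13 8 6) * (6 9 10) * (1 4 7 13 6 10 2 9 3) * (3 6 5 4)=(1 3)(2 9)(4 5)(6 7 13 8)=[0, 3, 9, 1, 5, 4, 7, 13, 6, 2, 10, 11, 12, 8]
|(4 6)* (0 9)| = |(0 9)(4 6)| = 2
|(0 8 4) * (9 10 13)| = 3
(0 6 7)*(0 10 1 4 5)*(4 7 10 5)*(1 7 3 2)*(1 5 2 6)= (0 1 3 6 10 7 2 5)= [1, 3, 5, 6, 4, 0, 10, 2, 8, 9, 7]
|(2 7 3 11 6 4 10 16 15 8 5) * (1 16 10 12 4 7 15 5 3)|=10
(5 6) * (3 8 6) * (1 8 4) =(1 8 6 5 3 4) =[0, 8, 2, 4, 1, 3, 5, 7, 6]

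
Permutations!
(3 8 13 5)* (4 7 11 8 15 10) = (3 15 10 4 7 11 8 13 5) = [0, 1, 2, 15, 7, 3, 6, 11, 13, 9, 4, 8, 12, 5, 14, 10]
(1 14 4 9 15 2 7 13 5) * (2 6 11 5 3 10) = (1 14 4 9 15 6 11 5)(2 7 13 3 10) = [0, 14, 7, 10, 9, 1, 11, 13, 8, 15, 2, 5, 12, 3, 4, 6]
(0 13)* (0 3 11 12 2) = (0 13 3 11 12 2) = [13, 1, 0, 11, 4, 5, 6, 7, 8, 9, 10, 12, 2, 3]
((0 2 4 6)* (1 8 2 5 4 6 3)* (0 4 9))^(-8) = (0 5 9)(1 4 2)(3 6 8)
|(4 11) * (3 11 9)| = 4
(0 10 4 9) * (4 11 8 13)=[10, 1, 2, 3, 9, 5, 6, 7, 13, 0, 11, 8, 12, 4]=(0 10 11 8 13 4 9)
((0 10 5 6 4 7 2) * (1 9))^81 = ((0 10 5 6 4 7 2)(1 9))^81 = (0 4 10 7 5 2 6)(1 9)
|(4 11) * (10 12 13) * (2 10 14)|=10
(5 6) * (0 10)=(0 10)(5 6)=[10, 1, 2, 3, 4, 6, 5, 7, 8, 9, 0]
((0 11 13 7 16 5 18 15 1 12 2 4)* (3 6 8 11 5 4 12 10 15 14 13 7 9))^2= (0 18 13 3 8 7 4 5 14 9 6 11 16)(1 15 10)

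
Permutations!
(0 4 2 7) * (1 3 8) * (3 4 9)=[9, 4, 7, 8, 2, 5, 6, 0, 1, 3]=(0 9 3 8 1 4 2 7)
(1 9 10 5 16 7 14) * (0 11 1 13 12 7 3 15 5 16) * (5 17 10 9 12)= (0 11 1 12 7 14 13 5)(3 15 17 10 16)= [11, 12, 2, 15, 4, 0, 6, 14, 8, 9, 16, 1, 7, 5, 13, 17, 3, 10]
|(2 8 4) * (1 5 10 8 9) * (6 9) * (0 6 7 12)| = 11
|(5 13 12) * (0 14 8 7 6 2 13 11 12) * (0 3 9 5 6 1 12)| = 13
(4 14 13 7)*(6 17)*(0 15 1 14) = (0 15 1 14 13 7 4)(6 17) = [15, 14, 2, 3, 0, 5, 17, 4, 8, 9, 10, 11, 12, 7, 13, 1, 16, 6]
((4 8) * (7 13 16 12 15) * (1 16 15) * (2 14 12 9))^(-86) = ((1 16 9 2 14 12)(4 8)(7 13 15))^(-86) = (1 14 9)(2 16 12)(7 13 15)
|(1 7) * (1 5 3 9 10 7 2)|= 10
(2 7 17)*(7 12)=(2 12 7 17)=[0, 1, 12, 3, 4, 5, 6, 17, 8, 9, 10, 11, 7, 13, 14, 15, 16, 2]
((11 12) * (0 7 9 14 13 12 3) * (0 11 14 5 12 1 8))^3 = ((0 7 9 5 12 14 13 1 8)(3 11))^3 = (0 5 13)(1 7 12)(3 11)(8 9 14)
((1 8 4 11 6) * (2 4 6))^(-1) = ((1 8 6)(2 4 11))^(-1) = (1 6 8)(2 11 4)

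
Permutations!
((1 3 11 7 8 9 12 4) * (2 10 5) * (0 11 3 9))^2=(0 7)(1 12)(2 5 10)(4 9)(8 11)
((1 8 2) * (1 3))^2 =((1 8 2 3))^2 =(1 2)(3 8)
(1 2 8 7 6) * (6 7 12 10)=(1 2 8 12 10 6)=[0, 2, 8, 3, 4, 5, 1, 7, 12, 9, 6, 11, 10]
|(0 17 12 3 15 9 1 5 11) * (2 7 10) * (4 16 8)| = |(0 17 12 3 15 9 1 5 11)(2 7 10)(4 16 8)| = 9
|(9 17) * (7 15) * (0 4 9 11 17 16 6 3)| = |(0 4 9 16 6 3)(7 15)(11 17)| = 6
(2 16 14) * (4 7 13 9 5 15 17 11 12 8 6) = (2 16 14)(4 7 13 9 5 15 17 11 12 8 6) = [0, 1, 16, 3, 7, 15, 4, 13, 6, 5, 10, 12, 8, 9, 2, 17, 14, 11]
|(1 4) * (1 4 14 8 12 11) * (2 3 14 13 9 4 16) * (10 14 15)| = |(1 13 9 4 16 2 3 15 10 14 8 12 11)| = 13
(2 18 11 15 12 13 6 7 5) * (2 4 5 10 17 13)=(2 18 11 15 12)(4 5)(6 7 10 17 13)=[0, 1, 18, 3, 5, 4, 7, 10, 8, 9, 17, 15, 2, 6, 14, 12, 16, 13, 11]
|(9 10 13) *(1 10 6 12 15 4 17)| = 9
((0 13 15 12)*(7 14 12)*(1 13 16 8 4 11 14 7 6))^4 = (0 11 16 14 8 12 4)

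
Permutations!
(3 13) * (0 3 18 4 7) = [3, 1, 2, 13, 7, 5, 6, 0, 8, 9, 10, 11, 12, 18, 14, 15, 16, 17, 4] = (0 3 13 18 4 7)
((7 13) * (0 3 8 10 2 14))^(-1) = (0 14 2 10 8 3)(7 13)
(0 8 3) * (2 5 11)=(0 8 3)(2 5 11)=[8, 1, 5, 0, 4, 11, 6, 7, 3, 9, 10, 2]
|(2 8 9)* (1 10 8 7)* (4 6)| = 6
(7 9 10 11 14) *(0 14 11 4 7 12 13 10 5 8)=[14, 1, 2, 3, 7, 8, 6, 9, 0, 5, 4, 11, 13, 10, 12]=(0 14 12 13 10 4 7 9 5 8)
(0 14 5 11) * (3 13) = (0 14 5 11)(3 13) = [14, 1, 2, 13, 4, 11, 6, 7, 8, 9, 10, 0, 12, 3, 5]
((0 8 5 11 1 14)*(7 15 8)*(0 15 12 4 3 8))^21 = (0 15 14 1 11 5 8 3 4 12 7)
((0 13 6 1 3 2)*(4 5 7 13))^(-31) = (0 6 4 1 5 3 7 2 13)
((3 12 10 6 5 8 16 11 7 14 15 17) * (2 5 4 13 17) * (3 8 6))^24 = (17)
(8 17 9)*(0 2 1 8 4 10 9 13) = [2, 8, 1, 3, 10, 5, 6, 7, 17, 4, 9, 11, 12, 0, 14, 15, 16, 13] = (0 2 1 8 17 13)(4 10 9)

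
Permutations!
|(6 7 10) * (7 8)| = 4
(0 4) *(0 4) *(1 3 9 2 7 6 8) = (1 3 9 2 7 6 8) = [0, 3, 7, 9, 4, 5, 8, 6, 1, 2]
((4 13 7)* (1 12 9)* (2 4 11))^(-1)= ((1 12 9)(2 4 13 7 11))^(-1)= (1 9 12)(2 11 7 13 4)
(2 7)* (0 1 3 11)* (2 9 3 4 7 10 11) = (0 1 4 7 9 3 2 10 11) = [1, 4, 10, 2, 7, 5, 6, 9, 8, 3, 11, 0]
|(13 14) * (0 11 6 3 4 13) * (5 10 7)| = 21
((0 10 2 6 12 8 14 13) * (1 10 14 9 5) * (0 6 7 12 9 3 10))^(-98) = (14)(2 3 12)(7 10 8) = ((0 14 13 6 9 5 1)(2 7 12 8 3 10))^(-98)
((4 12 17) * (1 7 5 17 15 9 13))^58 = (1 4 13 17 9 5 15 7 12)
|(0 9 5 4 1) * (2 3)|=|(0 9 5 4 1)(2 3)|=10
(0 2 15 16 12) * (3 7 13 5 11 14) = (0 2 15 16 12)(3 7 13 5 11 14) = [2, 1, 15, 7, 4, 11, 6, 13, 8, 9, 10, 14, 0, 5, 3, 16, 12]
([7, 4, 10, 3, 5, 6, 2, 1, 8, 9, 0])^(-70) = (0 1 5 2)(4 6 10 7)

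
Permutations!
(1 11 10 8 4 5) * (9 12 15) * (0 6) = (0 6)(1 11 10 8 4 5)(9 12 15) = [6, 11, 2, 3, 5, 1, 0, 7, 4, 12, 8, 10, 15, 13, 14, 9]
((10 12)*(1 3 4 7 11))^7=(1 4 11 3 7)(10 12)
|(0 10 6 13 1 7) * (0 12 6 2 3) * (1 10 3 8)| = 8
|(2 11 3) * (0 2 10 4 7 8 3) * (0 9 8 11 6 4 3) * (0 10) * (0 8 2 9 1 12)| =|(0 9 2 6 4 7 11 1 12)(3 8 10)| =9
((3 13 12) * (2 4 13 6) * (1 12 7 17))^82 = (1 12 3 6 2 4 13 7 17)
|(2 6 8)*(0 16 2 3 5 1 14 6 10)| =12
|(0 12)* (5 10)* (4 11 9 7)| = |(0 12)(4 11 9 7)(5 10)| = 4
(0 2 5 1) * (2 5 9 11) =(0 5 1)(2 9 11) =[5, 0, 9, 3, 4, 1, 6, 7, 8, 11, 10, 2]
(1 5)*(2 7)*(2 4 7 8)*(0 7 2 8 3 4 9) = (0 7 9)(1 5)(2 3 4) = [7, 5, 3, 4, 2, 1, 6, 9, 8, 0]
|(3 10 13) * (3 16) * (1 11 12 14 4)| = 20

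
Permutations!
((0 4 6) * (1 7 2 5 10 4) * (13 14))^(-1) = ((0 1 7 2 5 10 4 6)(13 14))^(-1) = (0 6 4 10 5 2 7 1)(13 14)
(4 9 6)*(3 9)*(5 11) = (3 9 6 4)(5 11) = [0, 1, 2, 9, 3, 11, 4, 7, 8, 6, 10, 5]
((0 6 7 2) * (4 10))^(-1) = (0 2 7 6)(4 10)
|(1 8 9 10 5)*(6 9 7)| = |(1 8 7 6 9 10 5)| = 7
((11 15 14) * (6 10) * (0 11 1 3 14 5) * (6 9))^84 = ((0 11 15 5)(1 3 14)(6 10 9))^84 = (15)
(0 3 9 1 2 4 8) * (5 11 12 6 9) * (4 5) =(0 3 4 8)(1 2 5 11 12 6 9) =[3, 2, 5, 4, 8, 11, 9, 7, 0, 1, 10, 12, 6]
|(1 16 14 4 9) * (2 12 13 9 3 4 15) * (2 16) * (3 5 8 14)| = 35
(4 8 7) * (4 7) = [0, 1, 2, 3, 8, 5, 6, 7, 4] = (4 8)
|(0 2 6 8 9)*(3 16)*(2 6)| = 4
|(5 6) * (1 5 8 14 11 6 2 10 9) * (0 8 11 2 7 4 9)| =10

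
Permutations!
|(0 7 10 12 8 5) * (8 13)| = 7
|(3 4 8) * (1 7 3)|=5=|(1 7 3 4 8)|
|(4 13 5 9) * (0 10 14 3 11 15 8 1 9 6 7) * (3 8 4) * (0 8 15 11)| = 13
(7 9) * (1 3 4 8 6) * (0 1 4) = (0 1 3)(4 8 6)(7 9) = [1, 3, 2, 0, 8, 5, 4, 9, 6, 7]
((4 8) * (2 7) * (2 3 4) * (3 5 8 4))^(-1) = ((2 7 5 8))^(-1) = (2 8 5 7)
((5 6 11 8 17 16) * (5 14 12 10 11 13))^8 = (5 13 6)(8 17 16 14 12 10 11) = ((5 6 13)(8 17 16 14 12 10 11))^8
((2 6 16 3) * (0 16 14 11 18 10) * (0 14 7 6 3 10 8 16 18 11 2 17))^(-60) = (0 16 2)(3 18 10)(8 14 17)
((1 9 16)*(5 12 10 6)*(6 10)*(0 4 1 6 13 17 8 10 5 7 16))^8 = ((0 4 1 9)(5 12 13 17 8 10)(6 7 16))^8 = (5 13 8)(6 16 7)(10 12 17)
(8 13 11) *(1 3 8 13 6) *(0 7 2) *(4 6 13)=(0 7 2)(1 3 8 13 11 4 6)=[7, 3, 0, 8, 6, 5, 1, 2, 13, 9, 10, 4, 12, 11]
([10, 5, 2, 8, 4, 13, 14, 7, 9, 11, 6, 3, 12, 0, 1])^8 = (0 10 6 14 1 5 13)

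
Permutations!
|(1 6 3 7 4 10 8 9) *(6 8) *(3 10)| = 6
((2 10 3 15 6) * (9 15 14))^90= ((2 10 3 14 9 15 6))^90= (2 6 15 9 14 3 10)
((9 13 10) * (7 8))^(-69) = (13)(7 8)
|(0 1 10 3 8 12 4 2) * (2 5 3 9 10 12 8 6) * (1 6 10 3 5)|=3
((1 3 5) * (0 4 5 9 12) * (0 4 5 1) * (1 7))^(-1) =(0 5)(1 7 4 12 9 3)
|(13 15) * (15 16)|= |(13 16 15)|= 3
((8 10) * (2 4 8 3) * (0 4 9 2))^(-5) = ((0 4 8 10 3)(2 9))^(-5) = (10)(2 9)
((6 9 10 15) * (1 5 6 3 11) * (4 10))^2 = (1 6 4 15 11 5 9 10 3)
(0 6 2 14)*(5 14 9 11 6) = [5, 1, 9, 3, 4, 14, 2, 7, 8, 11, 10, 6, 12, 13, 0] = (0 5 14)(2 9 11 6)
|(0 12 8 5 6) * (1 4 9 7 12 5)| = |(0 5 6)(1 4 9 7 12 8)| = 6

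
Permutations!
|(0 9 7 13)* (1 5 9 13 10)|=10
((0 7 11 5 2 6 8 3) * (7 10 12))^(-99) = (0 10 12 7 11 5 2 6 8 3)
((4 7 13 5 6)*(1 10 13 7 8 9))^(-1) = (1 9 8 4 6 5 13 10)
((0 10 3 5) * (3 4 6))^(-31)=((0 10 4 6 3 5))^(-31)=(0 5 3 6 4 10)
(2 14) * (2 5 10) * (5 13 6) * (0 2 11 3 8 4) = (0 2 14 13 6 5 10 11 3 8 4) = [2, 1, 14, 8, 0, 10, 5, 7, 4, 9, 11, 3, 12, 6, 13]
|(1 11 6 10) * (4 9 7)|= 12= |(1 11 6 10)(4 9 7)|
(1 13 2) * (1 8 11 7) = [0, 13, 8, 3, 4, 5, 6, 1, 11, 9, 10, 7, 12, 2] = (1 13 2 8 11 7)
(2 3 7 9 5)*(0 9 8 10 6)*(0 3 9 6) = (0 6 3 7 8 10)(2 9 5) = [6, 1, 9, 7, 4, 2, 3, 8, 10, 5, 0]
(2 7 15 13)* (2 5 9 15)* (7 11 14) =(2 11 14 7)(5 9 15 13) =[0, 1, 11, 3, 4, 9, 6, 2, 8, 15, 10, 14, 12, 5, 7, 13]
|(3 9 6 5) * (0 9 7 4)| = |(0 9 6 5 3 7 4)| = 7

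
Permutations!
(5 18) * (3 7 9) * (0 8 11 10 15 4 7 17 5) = [8, 1, 2, 17, 7, 18, 6, 9, 11, 3, 15, 10, 12, 13, 14, 4, 16, 5, 0] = (0 8 11 10 15 4 7 9 3 17 5 18)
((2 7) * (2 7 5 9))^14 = ((2 5 9))^14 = (2 9 5)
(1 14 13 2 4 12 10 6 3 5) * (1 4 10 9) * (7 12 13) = (1 14 7 12 9)(2 10 6 3 5 4 13) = [0, 14, 10, 5, 13, 4, 3, 12, 8, 1, 6, 11, 9, 2, 7]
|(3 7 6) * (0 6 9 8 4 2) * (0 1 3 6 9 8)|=6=|(0 9)(1 3 7 8 4 2)|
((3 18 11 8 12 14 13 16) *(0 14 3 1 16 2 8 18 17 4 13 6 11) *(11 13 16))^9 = (0 4 2 18 17 13 11 3 6 1 12 14 16 8)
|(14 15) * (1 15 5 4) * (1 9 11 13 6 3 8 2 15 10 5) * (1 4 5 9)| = 12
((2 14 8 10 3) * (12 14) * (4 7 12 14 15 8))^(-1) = (2 3 10 8 15 12 7 4 14)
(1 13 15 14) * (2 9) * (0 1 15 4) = [1, 13, 9, 3, 0, 5, 6, 7, 8, 2, 10, 11, 12, 4, 15, 14] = (0 1 13 4)(2 9)(14 15)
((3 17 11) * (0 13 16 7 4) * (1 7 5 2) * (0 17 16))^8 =((0 13)(1 7 4 17 11 3 16 5 2))^8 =(1 2 5 16 3 11 17 4 7)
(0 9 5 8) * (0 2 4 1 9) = (1 9 5 8 2 4) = [0, 9, 4, 3, 1, 8, 6, 7, 2, 5]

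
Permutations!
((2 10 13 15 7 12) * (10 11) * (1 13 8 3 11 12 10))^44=((1 13 15 7 10 8 3 11)(2 12))^44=(1 10)(3 15)(7 11)(8 13)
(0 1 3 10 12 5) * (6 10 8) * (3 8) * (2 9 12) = (0 1 8 6 10 2 9 12 5) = [1, 8, 9, 3, 4, 0, 10, 7, 6, 12, 2, 11, 5]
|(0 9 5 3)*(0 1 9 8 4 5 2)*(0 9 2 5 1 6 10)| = 10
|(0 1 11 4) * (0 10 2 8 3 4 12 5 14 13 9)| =|(0 1 11 12 5 14 13 9)(2 8 3 4 10)| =40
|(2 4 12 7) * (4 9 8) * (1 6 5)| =6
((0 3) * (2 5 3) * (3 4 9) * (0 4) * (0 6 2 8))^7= ((0 8)(2 5 6)(3 4 9))^7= (0 8)(2 5 6)(3 4 9)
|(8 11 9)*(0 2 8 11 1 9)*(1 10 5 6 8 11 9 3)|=|(0 2 11)(1 3)(5 6 8 10)|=12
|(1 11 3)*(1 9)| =4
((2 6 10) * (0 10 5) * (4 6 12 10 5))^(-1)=(0 5)(2 10 12)(4 6)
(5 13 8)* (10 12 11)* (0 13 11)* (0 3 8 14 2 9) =(0 13 14 2 9)(3 8 5 11 10 12) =[13, 1, 9, 8, 4, 11, 6, 7, 5, 0, 12, 10, 3, 14, 2]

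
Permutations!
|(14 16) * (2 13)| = 2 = |(2 13)(14 16)|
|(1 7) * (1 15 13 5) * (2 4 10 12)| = |(1 7 15 13 5)(2 4 10 12)| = 20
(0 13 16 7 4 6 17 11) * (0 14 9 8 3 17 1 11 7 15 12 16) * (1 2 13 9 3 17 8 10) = (0 9 10 1 11 14 3 8 17 7 4 6 2 13)(12 16 15) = [9, 11, 13, 8, 6, 5, 2, 4, 17, 10, 1, 14, 16, 0, 3, 12, 15, 7]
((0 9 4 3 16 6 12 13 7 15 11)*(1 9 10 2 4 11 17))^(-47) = ((0 10 2 4 3 16 6 12 13 7 15 17 1 9 11))^(-47) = (0 9 17 7 12 16 4 10 11 1 15 13 6 3 2)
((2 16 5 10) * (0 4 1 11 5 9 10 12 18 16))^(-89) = ((0 4 1 11 5 12 18 16 9 10 2))^(-89) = (0 2 10 9 16 18 12 5 11 1 4)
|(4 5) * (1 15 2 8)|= 4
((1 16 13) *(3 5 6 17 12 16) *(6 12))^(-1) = (1 13 16 12 5 3)(6 17)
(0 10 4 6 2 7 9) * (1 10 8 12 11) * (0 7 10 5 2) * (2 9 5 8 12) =[12, 8, 10, 3, 6, 9, 0, 5, 2, 7, 4, 1, 11] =(0 12 11 1 8 2 10 4 6)(5 9 7)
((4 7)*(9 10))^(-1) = (4 7)(9 10)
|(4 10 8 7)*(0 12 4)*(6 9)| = |(0 12 4 10 8 7)(6 9)| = 6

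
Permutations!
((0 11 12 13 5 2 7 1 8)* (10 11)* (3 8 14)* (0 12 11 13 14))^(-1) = (0 1 7 2 5 13 10)(3 14 12 8)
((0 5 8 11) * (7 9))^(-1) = ((0 5 8 11)(7 9))^(-1) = (0 11 8 5)(7 9)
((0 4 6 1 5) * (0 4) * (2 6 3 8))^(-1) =(1 6 2 8 3 4 5)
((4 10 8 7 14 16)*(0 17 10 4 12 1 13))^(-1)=((0 17 10 8 7 14 16 12 1 13))^(-1)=(0 13 1 12 16 14 7 8 10 17)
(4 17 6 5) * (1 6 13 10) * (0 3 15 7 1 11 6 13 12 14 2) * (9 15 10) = (0 3 10 11 6 5 4 17 12 14 2)(1 13 9 15 7) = [3, 13, 0, 10, 17, 4, 5, 1, 8, 15, 11, 6, 14, 9, 2, 7, 16, 12]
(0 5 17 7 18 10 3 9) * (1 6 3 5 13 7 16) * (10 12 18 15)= (0 13 7 15 10 5 17 16 1 6 3 9)(12 18)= [13, 6, 2, 9, 4, 17, 3, 15, 8, 0, 5, 11, 18, 7, 14, 10, 1, 16, 12]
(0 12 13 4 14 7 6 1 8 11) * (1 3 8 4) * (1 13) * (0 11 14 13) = (0 12 1 4 13)(3 8 14 7 6) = [12, 4, 2, 8, 13, 5, 3, 6, 14, 9, 10, 11, 1, 0, 7]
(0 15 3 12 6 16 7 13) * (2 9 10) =(0 15 3 12 6 16 7 13)(2 9 10) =[15, 1, 9, 12, 4, 5, 16, 13, 8, 10, 2, 11, 6, 0, 14, 3, 7]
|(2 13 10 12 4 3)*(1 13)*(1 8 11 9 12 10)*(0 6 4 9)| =14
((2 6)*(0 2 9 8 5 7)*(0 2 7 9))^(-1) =((0 7 2 6)(5 9 8))^(-1) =(0 6 2 7)(5 8 9)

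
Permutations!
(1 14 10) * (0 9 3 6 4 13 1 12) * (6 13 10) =(0 9 3 13 1 14 6 4 10 12) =[9, 14, 2, 13, 10, 5, 4, 7, 8, 3, 12, 11, 0, 1, 6]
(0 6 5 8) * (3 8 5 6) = (0 3 8) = [3, 1, 2, 8, 4, 5, 6, 7, 0]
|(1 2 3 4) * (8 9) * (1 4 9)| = 5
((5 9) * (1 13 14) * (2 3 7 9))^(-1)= ((1 13 14)(2 3 7 9 5))^(-1)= (1 14 13)(2 5 9 7 3)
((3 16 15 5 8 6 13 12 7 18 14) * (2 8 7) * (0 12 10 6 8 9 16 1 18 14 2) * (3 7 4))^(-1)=(0 12)(1 3 4 5 15 16 9 2 18)(6 10 13)(7 14)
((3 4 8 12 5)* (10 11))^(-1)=((3 4 8 12 5)(10 11))^(-1)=(3 5 12 8 4)(10 11)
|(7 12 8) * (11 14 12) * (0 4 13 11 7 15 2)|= |(0 4 13 11 14 12 8 15 2)|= 9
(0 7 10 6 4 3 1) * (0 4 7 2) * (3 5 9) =(0 2)(1 4 5 9 3)(6 7 10) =[2, 4, 0, 1, 5, 9, 7, 10, 8, 3, 6]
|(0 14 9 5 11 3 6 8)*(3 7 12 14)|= 12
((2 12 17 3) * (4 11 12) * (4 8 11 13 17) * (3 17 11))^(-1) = (17)(2 3 8)(4 12 11 13) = ((17)(2 8 3)(4 13 11 12))^(-1)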